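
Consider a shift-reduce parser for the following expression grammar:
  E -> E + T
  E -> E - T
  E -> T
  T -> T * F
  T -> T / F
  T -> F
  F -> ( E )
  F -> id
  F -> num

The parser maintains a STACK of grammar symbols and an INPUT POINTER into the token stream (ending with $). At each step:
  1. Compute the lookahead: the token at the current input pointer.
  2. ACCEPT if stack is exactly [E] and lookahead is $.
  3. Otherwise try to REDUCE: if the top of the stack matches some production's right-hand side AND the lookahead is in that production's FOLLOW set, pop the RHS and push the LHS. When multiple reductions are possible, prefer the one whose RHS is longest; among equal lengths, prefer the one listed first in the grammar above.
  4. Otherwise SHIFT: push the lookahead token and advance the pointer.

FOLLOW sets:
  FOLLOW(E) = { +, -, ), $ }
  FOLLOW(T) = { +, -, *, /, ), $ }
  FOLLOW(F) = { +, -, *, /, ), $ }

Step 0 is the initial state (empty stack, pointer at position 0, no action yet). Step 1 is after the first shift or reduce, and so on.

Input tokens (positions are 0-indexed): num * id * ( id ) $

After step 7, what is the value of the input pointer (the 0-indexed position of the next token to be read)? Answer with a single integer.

Step 1: shift num. Stack=[num] ptr=1 lookahead=* remaining=[* id * ( id ) $]
Step 2: reduce F->num. Stack=[F] ptr=1 lookahead=* remaining=[* id * ( id ) $]
Step 3: reduce T->F. Stack=[T] ptr=1 lookahead=* remaining=[* id * ( id ) $]
Step 4: shift *. Stack=[T *] ptr=2 lookahead=id remaining=[id * ( id ) $]
Step 5: shift id. Stack=[T * id] ptr=3 lookahead=* remaining=[* ( id ) $]
Step 6: reduce F->id. Stack=[T * F] ptr=3 lookahead=* remaining=[* ( id ) $]
Step 7: reduce T->T * F. Stack=[T] ptr=3 lookahead=* remaining=[* ( id ) $]

Answer: 3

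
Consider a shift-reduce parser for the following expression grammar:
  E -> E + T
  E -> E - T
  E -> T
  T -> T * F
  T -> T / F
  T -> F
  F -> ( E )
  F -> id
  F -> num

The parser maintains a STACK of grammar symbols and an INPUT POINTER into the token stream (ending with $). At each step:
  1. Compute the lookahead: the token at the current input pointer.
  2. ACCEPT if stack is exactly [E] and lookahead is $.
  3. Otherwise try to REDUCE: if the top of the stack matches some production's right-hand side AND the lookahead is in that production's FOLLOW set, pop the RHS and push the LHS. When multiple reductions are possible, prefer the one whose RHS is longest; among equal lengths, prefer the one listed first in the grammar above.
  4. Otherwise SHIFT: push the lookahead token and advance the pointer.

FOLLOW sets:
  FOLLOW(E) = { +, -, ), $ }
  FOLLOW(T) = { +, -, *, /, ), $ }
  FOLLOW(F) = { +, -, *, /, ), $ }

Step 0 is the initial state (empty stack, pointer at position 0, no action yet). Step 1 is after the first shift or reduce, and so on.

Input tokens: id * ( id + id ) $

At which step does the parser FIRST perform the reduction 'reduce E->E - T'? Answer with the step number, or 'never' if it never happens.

Answer: never

Derivation:
Step 1: shift id. Stack=[id] ptr=1 lookahead=* remaining=[* ( id + id ) $]
Step 2: reduce F->id. Stack=[F] ptr=1 lookahead=* remaining=[* ( id + id ) $]
Step 3: reduce T->F. Stack=[T] ptr=1 lookahead=* remaining=[* ( id + id ) $]
Step 4: shift *. Stack=[T *] ptr=2 lookahead=( remaining=[( id + id ) $]
Step 5: shift (. Stack=[T * (] ptr=3 lookahead=id remaining=[id + id ) $]
Step 6: shift id. Stack=[T * ( id] ptr=4 lookahead=+ remaining=[+ id ) $]
Step 7: reduce F->id. Stack=[T * ( F] ptr=4 lookahead=+ remaining=[+ id ) $]
Step 8: reduce T->F. Stack=[T * ( T] ptr=4 lookahead=+ remaining=[+ id ) $]
Step 9: reduce E->T. Stack=[T * ( E] ptr=4 lookahead=+ remaining=[+ id ) $]
Step 10: shift +. Stack=[T * ( E +] ptr=5 lookahead=id remaining=[id ) $]
Step 11: shift id. Stack=[T * ( E + id] ptr=6 lookahead=) remaining=[) $]
Step 12: reduce F->id. Stack=[T * ( E + F] ptr=6 lookahead=) remaining=[) $]
Step 13: reduce T->F. Stack=[T * ( E + T] ptr=6 lookahead=) remaining=[) $]
Step 14: reduce E->E + T. Stack=[T * ( E] ptr=6 lookahead=) remaining=[) $]
Step 15: shift ). Stack=[T * ( E )] ptr=7 lookahead=$ remaining=[$]
Step 16: reduce F->( E ). Stack=[T * F] ptr=7 lookahead=$ remaining=[$]
Step 17: reduce T->T * F. Stack=[T] ptr=7 lookahead=$ remaining=[$]
Step 18: reduce E->T. Stack=[E] ptr=7 lookahead=$ remaining=[$]
Step 19: accept. Stack=[E] ptr=7 lookahead=$ remaining=[$]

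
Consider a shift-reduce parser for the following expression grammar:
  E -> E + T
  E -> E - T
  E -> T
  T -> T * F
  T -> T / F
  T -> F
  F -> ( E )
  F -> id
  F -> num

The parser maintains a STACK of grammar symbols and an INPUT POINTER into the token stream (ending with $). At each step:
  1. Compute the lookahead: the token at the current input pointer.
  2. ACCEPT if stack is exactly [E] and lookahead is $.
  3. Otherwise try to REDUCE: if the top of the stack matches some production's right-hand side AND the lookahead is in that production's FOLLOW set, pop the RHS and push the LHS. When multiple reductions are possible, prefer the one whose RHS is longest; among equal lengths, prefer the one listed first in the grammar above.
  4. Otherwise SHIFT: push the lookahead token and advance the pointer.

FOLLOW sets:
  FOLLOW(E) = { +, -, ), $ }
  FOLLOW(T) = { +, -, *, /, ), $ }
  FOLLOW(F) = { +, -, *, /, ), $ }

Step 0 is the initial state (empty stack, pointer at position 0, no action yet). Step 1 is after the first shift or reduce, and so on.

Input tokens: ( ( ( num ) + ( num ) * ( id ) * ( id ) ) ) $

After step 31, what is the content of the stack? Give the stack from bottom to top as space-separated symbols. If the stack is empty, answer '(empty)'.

Step 1: shift (. Stack=[(] ptr=1 lookahead=( remaining=[( ( num ) + ( num ) * ( id ) * ( id ) ) ) $]
Step 2: shift (. Stack=[( (] ptr=2 lookahead=( remaining=[( num ) + ( num ) * ( id ) * ( id ) ) ) $]
Step 3: shift (. Stack=[( ( (] ptr=3 lookahead=num remaining=[num ) + ( num ) * ( id ) * ( id ) ) ) $]
Step 4: shift num. Stack=[( ( ( num] ptr=4 lookahead=) remaining=[) + ( num ) * ( id ) * ( id ) ) ) $]
Step 5: reduce F->num. Stack=[( ( ( F] ptr=4 lookahead=) remaining=[) + ( num ) * ( id ) * ( id ) ) ) $]
Step 6: reduce T->F. Stack=[( ( ( T] ptr=4 lookahead=) remaining=[) + ( num ) * ( id ) * ( id ) ) ) $]
Step 7: reduce E->T. Stack=[( ( ( E] ptr=4 lookahead=) remaining=[) + ( num ) * ( id ) * ( id ) ) ) $]
Step 8: shift ). Stack=[( ( ( E )] ptr=5 lookahead=+ remaining=[+ ( num ) * ( id ) * ( id ) ) ) $]
Step 9: reduce F->( E ). Stack=[( ( F] ptr=5 lookahead=+ remaining=[+ ( num ) * ( id ) * ( id ) ) ) $]
Step 10: reduce T->F. Stack=[( ( T] ptr=5 lookahead=+ remaining=[+ ( num ) * ( id ) * ( id ) ) ) $]
Step 11: reduce E->T. Stack=[( ( E] ptr=5 lookahead=+ remaining=[+ ( num ) * ( id ) * ( id ) ) ) $]
Step 12: shift +. Stack=[( ( E +] ptr=6 lookahead=( remaining=[( num ) * ( id ) * ( id ) ) ) $]
Step 13: shift (. Stack=[( ( E + (] ptr=7 lookahead=num remaining=[num ) * ( id ) * ( id ) ) ) $]
Step 14: shift num. Stack=[( ( E + ( num] ptr=8 lookahead=) remaining=[) * ( id ) * ( id ) ) ) $]
Step 15: reduce F->num. Stack=[( ( E + ( F] ptr=8 lookahead=) remaining=[) * ( id ) * ( id ) ) ) $]
Step 16: reduce T->F. Stack=[( ( E + ( T] ptr=8 lookahead=) remaining=[) * ( id ) * ( id ) ) ) $]
Step 17: reduce E->T. Stack=[( ( E + ( E] ptr=8 lookahead=) remaining=[) * ( id ) * ( id ) ) ) $]
Step 18: shift ). Stack=[( ( E + ( E )] ptr=9 lookahead=* remaining=[* ( id ) * ( id ) ) ) $]
Step 19: reduce F->( E ). Stack=[( ( E + F] ptr=9 lookahead=* remaining=[* ( id ) * ( id ) ) ) $]
Step 20: reduce T->F. Stack=[( ( E + T] ptr=9 lookahead=* remaining=[* ( id ) * ( id ) ) ) $]
Step 21: shift *. Stack=[( ( E + T *] ptr=10 lookahead=( remaining=[( id ) * ( id ) ) ) $]
Step 22: shift (. Stack=[( ( E + T * (] ptr=11 lookahead=id remaining=[id ) * ( id ) ) ) $]
Step 23: shift id. Stack=[( ( E + T * ( id] ptr=12 lookahead=) remaining=[) * ( id ) ) ) $]
Step 24: reduce F->id. Stack=[( ( E + T * ( F] ptr=12 lookahead=) remaining=[) * ( id ) ) ) $]
Step 25: reduce T->F. Stack=[( ( E + T * ( T] ptr=12 lookahead=) remaining=[) * ( id ) ) ) $]
Step 26: reduce E->T. Stack=[( ( E + T * ( E] ptr=12 lookahead=) remaining=[) * ( id ) ) ) $]
Step 27: shift ). Stack=[( ( E + T * ( E )] ptr=13 lookahead=* remaining=[* ( id ) ) ) $]
Step 28: reduce F->( E ). Stack=[( ( E + T * F] ptr=13 lookahead=* remaining=[* ( id ) ) ) $]
Step 29: reduce T->T * F. Stack=[( ( E + T] ptr=13 lookahead=* remaining=[* ( id ) ) ) $]
Step 30: shift *. Stack=[( ( E + T *] ptr=14 lookahead=( remaining=[( id ) ) ) $]
Step 31: shift (. Stack=[( ( E + T * (] ptr=15 lookahead=id remaining=[id ) ) ) $]

Answer: ( ( E + T * (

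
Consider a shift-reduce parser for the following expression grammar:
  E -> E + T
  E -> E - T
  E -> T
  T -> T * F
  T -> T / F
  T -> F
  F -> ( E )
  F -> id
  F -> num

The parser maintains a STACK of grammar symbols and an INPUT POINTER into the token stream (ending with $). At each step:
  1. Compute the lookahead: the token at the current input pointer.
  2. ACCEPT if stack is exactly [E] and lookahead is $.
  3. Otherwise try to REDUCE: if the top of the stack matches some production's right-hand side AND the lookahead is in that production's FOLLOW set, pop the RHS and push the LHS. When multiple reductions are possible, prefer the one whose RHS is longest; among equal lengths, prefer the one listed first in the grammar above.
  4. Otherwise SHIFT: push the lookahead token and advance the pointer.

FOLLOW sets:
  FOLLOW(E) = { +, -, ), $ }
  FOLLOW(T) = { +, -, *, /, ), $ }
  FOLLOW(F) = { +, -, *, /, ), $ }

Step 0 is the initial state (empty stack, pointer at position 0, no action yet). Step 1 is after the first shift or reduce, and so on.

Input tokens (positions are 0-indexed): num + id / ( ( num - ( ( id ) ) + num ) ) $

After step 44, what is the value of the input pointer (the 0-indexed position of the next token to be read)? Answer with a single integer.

Step 1: shift num. Stack=[num] ptr=1 lookahead=+ remaining=[+ id / ( ( num - ( ( id ) ) + num ) ) $]
Step 2: reduce F->num. Stack=[F] ptr=1 lookahead=+ remaining=[+ id / ( ( num - ( ( id ) ) + num ) ) $]
Step 3: reduce T->F. Stack=[T] ptr=1 lookahead=+ remaining=[+ id / ( ( num - ( ( id ) ) + num ) ) $]
Step 4: reduce E->T. Stack=[E] ptr=1 lookahead=+ remaining=[+ id / ( ( num - ( ( id ) ) + num ) ) $]
Step 5: shift +. Stack=[E +] ptr=2 lookahead=id remaining=[id / ( ( num - ( ( id ) ) + num ) ) $]
Step 6: shift id. Stack=[E + id] ptr=3 lookahead=/ remaining=[/ ( ( num - ( ( id ) ) + num ) ) $]
Step 7: reduce F->id. Stack=[E + F] ptr=3 lookahead=/ remaining=[/ ( ( num - ( ( id ) ) + num ) ) $]
Step 8: reduce T->F. Stack=[E + T] ptr=3 lookahead=/ remaining=[/ ( ( num - ( ( id ) ) + num ) ) $]
Step 9: shift /. Stack=[E + T /] ptr=4 lookahead=( remaining=[( ( num - ( ( id ) ) + num ) ) $]
Step 10: shift (. Stack=[E + T / (] ptr=5 lookahead=( remaining=[( num - ( ( id ) ) + num ) ) $]
Step 11: shift (. Stack=[E + T / ( (] ptr=6 lookahead=num remaining=[num - ( ( id ) ) + num ) ) $]
Step 12: shift num. Stack=[E + T / ( ( num] ptr=7 lookahead=- remaining=[- ( ( id ) ) + num ) ) $]
Step 13: reduce F->num. Stack=[E + T / ( ( F] ptr=7 lookahead=- remaining=[- ( ( id ) ) + num ) ) $]
Step 14: reduce T->F. Stack=[E + T / ( ( T] ptr=7 lookahead=- remaining=[- ( ( id ) ) + num ) ) $]
Step 15: reduce E->T. Stack=[E + T / ( ( E] ptr=7 lookahead=- remaining=[- ( ( id ) ) + num ) ) $]
Step 16: shift -. Stack=[E + T / ( ( E -] ptr=8 lookahead=( remaining=[( ( id ) ) + num ) ) $]
Step 17: shift (. Stack=[E + T / ( ( E - (] ptr=9 lookahead=( remaining=[( id ) ) + num ) ) $]
Step 18: shift (. Stack=[E + T / ( ( E - ( (] ptr=10 lookahead=id remaining=[id ) ) + num ) ) $]
Step 19: shift id. Stack=[E + T / ( ( E - ( ( id] ptr=11 lookahead=) remaining=[) ) + num ) ) $]
Step 20: reduce F->id. Stack=[E + T / ( ( E - ( ( F] ptr=11 lookahead=) remaining=[) ) + num ) ) $]
Step 21: reduce T->F. Stack=[E + T / ( ( E - ( ( T] ptr=11 lookahead=) remaining=[) ) + num ) ) $]
Step 22: reduce E->T. Stack=[E + T / ( ( E - ( ( E] ptr=11 lookahead=) remaining=[) ) + num ) ) $]
Step 23: shift ). Stack=[E + T / ( ( E - ( ( E )] ptr=12 lookahead=) remaining=[) + num ) ) $]
Step 24: reduce F->( E ). Stack=[E + T / ( ( E - ( F] ptr=12 lookahead=) remaining=[) + num ) ) $]
Step 25: reduce T->F. Stack=[E + T / ( ( E - ( T] ptr=12 lookahead=) remaining=[) + num ) ) $]
Step 26: reduce E->T. Stack=[E + T / ( ( E - ( E] ptr=12 lookahead=) remaining=[) + num ) ) $]
Step 27: shift ). Stack=[E + T / ( ( E - ( E )] ptr=13 lookahead=+ remaining=[+ num ) ) $]
Step 28: reduce F->( E ). Stack=[E + T / ( ( E - F] ptr=13 lookahead=+ remaining=[+ num ) ) $]
Step 29: reduce T->F. Stack=[E + T / ( ( E - T] ptr=13 lookahead=+ remaining=[+ num ) ) $]
Step 30: reduce E->E - T. Stack=[E + T / ( ( E] ptr=13 lookahead=+ remaining=[+ num ) ) $]
Step 31: shift +. Stack=[E + T / ( ( E +] ptr=14 lookahead=num remaining=[num ) ) $]
Step 32: shift num. Stack=[E + T / ( ( E + num] ptr=15 lookahead=) remaining=[) ) $]
Step 33: reduce F->num. Stack=[E + T / ( ( E + F] ptr=15 lookahead=) remaining=[) ) $]
Step 34: reduce T->F. Stack=[E + T / ( ( E + T] ptr=15 lookahead=) remaining=[) ) $]
Step 35: reduce E->E + T. Stack=[E + T / ( ( E] ptr=15 lookahead=) remaining=[) ) $]
Step 36: shift ). Stack=[E + T / ( ( E )] ptr=16 lookahead=) remaining=[) $]
Step 37: reduce F->( E ). Stack=[E + T / ( F] ptr=16 lookahead=) remaining=[) $]
Step 38: reduce T->F. Stack=[E + T / ( T] ptr=16 lookahead=) remaining=[) $]
Step 39: reduce E->T. Stack=[E + T / ( E] ptr=16 lookahead=) remaining=[) $]
Step 40: shift ). Stack=[E + T / ( E )] ptr=17 lookahead=$ remaining=[$]
Step 41: reduce F->( E ). Stack=[E + T / F] ptr=17 lookahead=$ remaining=[$]
Step 42: reduce T->T / F. Stack=[E + T] ptr=17 lookahead=$ remaining=[$]
Step 43: reduce E->E + T. Stack=[E] ptr=17 lookahead=$ remaining=[$]
Step 44: accept. Stack=[E] ptr=17 lookahead=$ remaining=[$]

Answer: 17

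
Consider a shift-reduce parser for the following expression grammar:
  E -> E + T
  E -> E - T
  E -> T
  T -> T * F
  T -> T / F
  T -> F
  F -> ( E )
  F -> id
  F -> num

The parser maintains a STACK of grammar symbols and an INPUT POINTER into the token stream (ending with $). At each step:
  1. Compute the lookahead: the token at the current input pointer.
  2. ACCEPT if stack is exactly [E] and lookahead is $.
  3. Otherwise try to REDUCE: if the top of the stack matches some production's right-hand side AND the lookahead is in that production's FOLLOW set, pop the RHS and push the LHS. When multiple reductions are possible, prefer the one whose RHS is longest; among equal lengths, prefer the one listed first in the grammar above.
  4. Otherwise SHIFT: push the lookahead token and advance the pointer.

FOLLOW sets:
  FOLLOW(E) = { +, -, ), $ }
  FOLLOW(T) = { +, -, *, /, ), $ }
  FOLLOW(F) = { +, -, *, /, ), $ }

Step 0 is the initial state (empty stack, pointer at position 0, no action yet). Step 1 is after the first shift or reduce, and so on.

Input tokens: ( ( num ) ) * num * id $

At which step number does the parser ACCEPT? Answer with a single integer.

Step 1: shift (. Stack=[(] ptr=1 lookahead=( remaining=[( num ) ) * num * id $]
Step 2: shift (. Stack=[( (] ptr=2 lookahead=num remaining=[num ) ) * num * id $]
Step 3: shift num. Stack=[( ( num] ptr=3 lookahead=) remaining=[) ) * num * id $]
Step 4: reduce F->num. Stack=[( ( F] ptr=3 lookahead=) remaining=[) ) * num * id $]
Step 5: reduce T->F. Stack=[( ( T] ptr=3 lookahead=) remaining=[) ) * num * id $]
Step 6: reduce E->T. Stack=[( ( E] ptr=3 lookahead=) remaining=[) ) * num * id $]
Step 7: shift ). Stack=[( ( E )] ptr=4 lookahead=) remaining=[) * num * id $]
Step 8: reduce F->( E ). Stack=[( F] ptr=4 lookahead=) remaining=[) * num * id $]
Step 9: reduce T->F. Stack=[( T] ptr=4 lookahead=) remaining=[) * num * id $]
Step 10: reduce E->T. Stack=[( E] ptr=4 lookahead=) remaining=[) * num * id $]
Step 11: shift ). Stack=[( E )] ptr=5 lookahead=* remaining=[* num * id $]
Step 12: reduce F->( E ). Stack=[F] ptr=5 lookahead=* remaining=[* num * id $]
Step 13: reduce T->F. Stack=[T] ptr=5 lookahead=* remaining=[* num * id $]
Step 14: shift *. Stack=[T *] ptr=6 lookahead=num remaining=[num * id $]
Step 15: shift num. Stack=[T * num] ptr=7 lookahead=* remaining=[* id $]
Step 16: reduce F->num. Stack=[T * F] ptr=7 lookahead=* remaining=[* id $]
Step 17: reduce T->T * F. Stack=[T] ptr=7 lookahead=* remaining=[* id $]
Step 18: shift *. Stack=[T *] ptr=8 lookahead=id remaining=[id $]
Step 19: shift id. Stack=[T * id] ptr=9 lookahead=$ remaining=[$]
Step 20: reduce F->id. Stack=[T * F] ptr=9 lookahead=$ remaining=[$]
Step 21: reduce T->T * F. Stack=[T] ptr=9 lookahead=$ remaining=[$]
Step 22: reduce E->T. Stack=[E] ptr=9 lookahead=$ remaining=[$]
Step 23: accept. Stack=[E] ptr=9 lookahead=$ remaining=[$]

Answer: 23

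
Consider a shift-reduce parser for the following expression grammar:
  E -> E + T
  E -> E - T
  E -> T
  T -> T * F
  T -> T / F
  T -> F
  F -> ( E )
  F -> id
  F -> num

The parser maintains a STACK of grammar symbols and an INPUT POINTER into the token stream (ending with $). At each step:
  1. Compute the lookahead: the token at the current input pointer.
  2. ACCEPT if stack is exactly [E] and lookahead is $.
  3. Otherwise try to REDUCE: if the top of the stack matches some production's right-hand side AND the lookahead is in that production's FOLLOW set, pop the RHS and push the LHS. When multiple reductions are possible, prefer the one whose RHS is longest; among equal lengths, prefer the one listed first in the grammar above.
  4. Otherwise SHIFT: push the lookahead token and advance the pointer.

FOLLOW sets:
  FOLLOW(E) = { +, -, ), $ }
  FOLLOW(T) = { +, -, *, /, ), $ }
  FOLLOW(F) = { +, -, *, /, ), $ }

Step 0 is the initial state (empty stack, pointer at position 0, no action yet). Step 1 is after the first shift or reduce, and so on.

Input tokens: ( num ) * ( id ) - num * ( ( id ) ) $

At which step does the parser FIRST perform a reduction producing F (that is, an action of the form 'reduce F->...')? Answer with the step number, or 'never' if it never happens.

Answer: 3

Derivation:
Step 1: shift (. Stack=[(] ptr=1 lookahead=num remaining=[num ) * ( id ) - num * ( ( id ) ) $]
Step 2: shift num. Stack=[( num] ptr=2 lookahead=) remaining=[) * ( id ) - num * ( ( id ) ) $]
Step 3: reduce F->num. Stack=[( F] ptr=2 lookahead=) remaining=[) * ( id ) - num * ( ( id ) ) $]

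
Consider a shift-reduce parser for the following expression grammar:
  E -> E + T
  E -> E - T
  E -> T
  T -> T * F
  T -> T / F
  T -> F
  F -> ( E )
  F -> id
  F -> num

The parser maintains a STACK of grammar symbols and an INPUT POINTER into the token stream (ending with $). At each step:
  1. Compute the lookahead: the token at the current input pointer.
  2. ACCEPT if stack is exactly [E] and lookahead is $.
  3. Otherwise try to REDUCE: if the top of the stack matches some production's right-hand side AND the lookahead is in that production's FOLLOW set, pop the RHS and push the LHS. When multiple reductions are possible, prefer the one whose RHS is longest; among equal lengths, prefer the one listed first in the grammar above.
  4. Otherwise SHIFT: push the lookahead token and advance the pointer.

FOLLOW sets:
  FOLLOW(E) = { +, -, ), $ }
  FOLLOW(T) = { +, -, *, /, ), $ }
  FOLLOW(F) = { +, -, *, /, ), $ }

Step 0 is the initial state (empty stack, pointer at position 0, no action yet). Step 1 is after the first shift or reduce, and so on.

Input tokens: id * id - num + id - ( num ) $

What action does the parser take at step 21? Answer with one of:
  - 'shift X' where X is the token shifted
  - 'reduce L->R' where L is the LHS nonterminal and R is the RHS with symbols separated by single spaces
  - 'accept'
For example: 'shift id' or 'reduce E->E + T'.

Answer: shift num

Derivation:
Step 1: shift id. Stack=[id] ptr=1 lookahead=* remaining=[* id - num + id - ( num ) $]
Step 2: reduce F->id. Stack=[F] ptr=1 lookahead=* remaining=[* id - num + id - ( num ) $]
Step 3: reduce T->F. Stack=[T] ptr=1 lookahead=* remaining=[* id - num + id - ( num ) $]
Step 4: shift *. Stack=[T *] ptr=2 lookahead=id remaining=[id - num + id - ( num ) $]
Step 5: shift id. Stack=[T * id] ptr=3 lookahead=- remaining=[- num + id - ( num ) $]
Step 6: reduce F->id. Stack=[T * F] ptr=3 lookahead=- remaining=[- num + id - ( num ) $]
Step 7: reduce T->T * F. Stack=[T] ptr=3 lookahead=- remaining=[- num + id - ( num ) $]
Step 8: reduce E->T. Stack=[E] ptr=3 lookahead=- remaining=[- num + id - ( num ) $]
Step 9: shift -. Stack=[E -] ptr=4 lookahead=num remaining=[num + id - ( num ) $]
Step 10: shift num. Stack=[E - num] ptr=5 lookahead=+ remaining=[+ id - ( num ) $]
Step 11: reduce F->num. Stack=[E - F] ptr=5 lookahead=+ remaining=[+ id - ( num ) $]
Step 12: reduce T->F. Stack=[E - T] ptr=5 lookahead=+ remaining=[+ id - ( num ) $]
Step 13: reduce E->E - T. Stack=[E] ptr=5 lookahead=+ remaining=[+ id - ( num ) $]
Step 14: shift +. Stack=[E +] ptr=6 lookahead=id remaining=[id - ( num ) $]
Step 15: shift id. Stack=[E + id] ptr=7 lookahead=- remaining=[- ( num ) $]
Step 16: reduce F->id. Stack=[E + F] ptr=7 lookahead=- remaining=[- ( num ) $]
Step 17: reduce T->F. Stack=[E + T] ptr=7 lookahead=- remaining=[- ( num ) $]
Step 18: reduce E->E + T. Stack=[E] ptr=7 lookahead=- remaining=[- ( num ) $]
Step 19: shift -. Stack=[E -] ptr=8 lookahead=( remaining=[( num ) $]
Step 20: shift (. Stack=[E - (] ptr=9 lookahead=num remaining=[num ) $]
Step 21: shift num. Stack=[E - ( num] ptr=10 lookahead=) remaining=[) $]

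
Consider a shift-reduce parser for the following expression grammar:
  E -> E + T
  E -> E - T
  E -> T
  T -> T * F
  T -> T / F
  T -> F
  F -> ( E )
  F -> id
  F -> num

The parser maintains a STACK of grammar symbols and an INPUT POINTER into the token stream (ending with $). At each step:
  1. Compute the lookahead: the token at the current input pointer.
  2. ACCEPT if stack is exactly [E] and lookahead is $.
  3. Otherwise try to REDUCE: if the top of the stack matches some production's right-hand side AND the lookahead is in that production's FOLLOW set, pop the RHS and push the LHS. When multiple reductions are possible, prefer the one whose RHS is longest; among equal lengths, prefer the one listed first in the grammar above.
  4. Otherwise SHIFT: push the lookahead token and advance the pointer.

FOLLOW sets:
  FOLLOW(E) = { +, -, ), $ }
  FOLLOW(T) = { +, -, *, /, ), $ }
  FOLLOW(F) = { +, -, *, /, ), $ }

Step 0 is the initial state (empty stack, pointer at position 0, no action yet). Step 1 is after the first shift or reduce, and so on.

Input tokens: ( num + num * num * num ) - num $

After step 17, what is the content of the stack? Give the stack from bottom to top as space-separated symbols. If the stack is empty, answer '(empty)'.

Answer: ( E + T

Derivation:
Step 1: shift (. Stack=[(] ptr=1 lookahead=num remaining=[num + num * num * num ) - num $]
Step 2: shift num. Stack=[( num] ptr=2 lookahead=+ remaining=[+ num * num * num ) - num $]
Step 3: reduce F->num. Stack=[( F] ptr=2 lookahead=+ remaining=[+ num * num * num ) - num $]
Step 4: reduce T->F. Stack=[( T] ptr=2 lookahead=+ remaining=[+ num * num * num ) - num $]
Step 5: reduce E->T. Stack=[( E] ptr=2 lookahead=+ remaining=[+ num * num * num ) - num $]
Step 6: shift +. Stack=[( E +] ptr=3 lookahead=num remaining=[num * num * num ) - num $]
Step 7: shift num. Stack=[( E + num] ptr=4 lookahead=* remaining=[* num * num ) - num $]
Step 8: reduce F->num. Stack=[( E + F] ptr=4 lookahead=* remaining=[* num * num ) - num $]
Step 9: reduce T->F. Stack=[( E + T] ptr=4 lookahead=* remaining=[* num * num ) - num $]
Step 10: shift *. Stack=[( E + T *] ptr=5 lookahead=num remaining=[num * num ) - num $]
Step 11: shift num. Stack=[( E + T * num] ptr=6 lookahead=* remaining=[* num ) - num $]
Step 12: reduce F->num. Stack=[( E + T * F] ptr=6 lookahead=* remaining=[* num ) - num $]
Step 13: reduce T->T * F. Stack=[( E + T] ptr=6 lookahead=* remaining=[* num ) - num $]
Step 14: shift *. Stack=[( E + T *] ptr=7 lookahead=num remaining=[num ) - num $]
Step 15: shift num. Stack=[( E + T * num] ptr=8 lookahead=) remaining=[) - num $]
Step 16: reduce F->num. Stack=[( E + T * F] ptr=8 lookahead=) remaining=[) - num $]
Step 17: reduce T->T * F. Stack=[( E + T] ptr=8 lookahead=) remaining=[) - num $]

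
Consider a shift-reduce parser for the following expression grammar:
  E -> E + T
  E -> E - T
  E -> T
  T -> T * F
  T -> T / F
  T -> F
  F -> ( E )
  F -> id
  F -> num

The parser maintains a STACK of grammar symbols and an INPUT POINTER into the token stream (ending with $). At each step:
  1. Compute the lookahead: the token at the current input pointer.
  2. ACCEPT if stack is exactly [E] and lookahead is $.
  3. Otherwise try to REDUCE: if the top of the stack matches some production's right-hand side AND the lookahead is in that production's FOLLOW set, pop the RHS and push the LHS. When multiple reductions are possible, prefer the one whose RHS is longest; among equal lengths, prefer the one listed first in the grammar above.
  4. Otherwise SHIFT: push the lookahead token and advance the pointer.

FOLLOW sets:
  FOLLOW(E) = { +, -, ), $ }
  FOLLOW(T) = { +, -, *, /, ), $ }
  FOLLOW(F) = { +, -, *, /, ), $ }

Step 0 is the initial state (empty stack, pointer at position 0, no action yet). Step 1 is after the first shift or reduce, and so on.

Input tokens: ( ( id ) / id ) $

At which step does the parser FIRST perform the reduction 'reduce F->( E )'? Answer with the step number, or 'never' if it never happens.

Answer: 8

Derivation:
Step 1: shift (. Stack=[(] ptr=1 lookahead=( remaining=[( id ) / id ) $]
Step 2: shift (. Stack=[( (] ptr=2 lookahead=id remaining=[id ) / id ) $]
Step 3: shift id. Stack=[( ( id] ptr=3 lookahead=) remaining=[) / id ) $]
Step 4: reduce F->id. Stack=[( ( F] ptr=3 lookahead=) remaining=[) / id ) $]
Step 5: reduce T->F. Stack=[( ( T] ptr=3 lookahead=) remaining=[) / id ) $]
Step 6: reduce E->T. Stack=[( ( E] ptr=3 lookahead=) remaining=[) / id ) $]
Step 7: shift ). Stack=[( ( E )] ptr=4 lookahead=/ remaining=[/ id ) $]
Step 8: reduce F->( E ). Stack=[( F] ptr=4 lookahead=/ remaining=[/ id ) $]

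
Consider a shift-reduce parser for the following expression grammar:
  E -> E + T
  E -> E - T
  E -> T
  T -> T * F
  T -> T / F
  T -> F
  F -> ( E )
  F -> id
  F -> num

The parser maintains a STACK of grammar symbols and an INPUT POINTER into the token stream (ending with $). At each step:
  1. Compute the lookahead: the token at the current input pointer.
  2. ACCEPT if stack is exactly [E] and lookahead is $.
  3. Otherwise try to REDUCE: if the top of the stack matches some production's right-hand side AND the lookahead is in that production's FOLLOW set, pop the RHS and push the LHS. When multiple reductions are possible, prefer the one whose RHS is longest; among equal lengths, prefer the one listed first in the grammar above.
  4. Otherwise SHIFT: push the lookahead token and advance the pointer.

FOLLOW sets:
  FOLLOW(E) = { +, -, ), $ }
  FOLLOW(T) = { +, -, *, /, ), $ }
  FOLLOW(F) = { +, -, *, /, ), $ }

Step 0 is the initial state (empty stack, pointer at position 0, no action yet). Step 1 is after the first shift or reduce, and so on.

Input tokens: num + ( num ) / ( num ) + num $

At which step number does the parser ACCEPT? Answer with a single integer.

Step 1: shift num. Stack=[num] ptr=1 lookahead=+ remaining=[+ ( num ) / ( num ) + num $]
Step 2: reduce F->num. Stack=[F] ptr=1 lookahead=+ remaining=[+ ( num ) / ( num ) + num $]
Step 3: reduce T->F. Stack=[T] ptr=1 lookahead=+ remaining=[+ ( num ) / ( num ) + num $]
Step 4: reduce E->T. Stack=[E] ptr=1 lookahead=+ remaining=[+ ( num ) / ( num ) + num $]
Step 5: shift +. Stack=[E +] ptr=2 lookahead=( remaining=[( num ) / ( num ) + num $]
Step 6: shift (. Stack=[E + (] ptr=3 lookahead=num remaining=[num ) / ( num ) + num $]
Step 7: shift num. Stack=[E + ( num] ptr=4 lookahead=) remaining=[) / ( num ) + num $]
Step 8: reduce F->num. Stack=[E + ( F] ptr=4 lookahead=) remaining=[) / ( num ) + num $]
Step 9: reduce T->F. Stack=[E + ( T] ptr=4 lookahead=) remaining=[) / ( num ) + num $]
Step 10: reduce E->T. Stack=[E + ( E] ptr=4 lookahead=) remaining=[) / ( num ) + num $]
Step 11: shift ). Stack=[E + ( E )] ptr=5 lookahead=/ remaining=[/ ( num ) + num $]
Step 12: reduce F->( E ). Stack=[E + F] ptr=5 lookahead=/ remaining=[/ ( num ) + num $]
Step 13: reduce T->F. Stack=[E + T] ptr=5 lookahead=/ remaining=[/ ( num ) + num $]
Step 14: shift /. Stack=[E + T /] ptr=6 lookahead=( remaining=[( num ) + num $]
Step 15: shift (. Stack=[E + T / (] ptr=7 lookahead=num remaining=[num ) + num $]
Step 16: shift num. Stack=[E + T / ( num] ptr=8 lookahead=) remaining=[) + num $]
Step 17: reduce F->num. Stack=[E + T / ( F] ptr=8 lookahead=) remaining=[) + num $]
Step 18: reduce T->F. Stack=[E + T / ( T] ptr=8 lookahead=) remaining=[) + num $]
Step 19: reduce E->T. Stack=[E + T / ( E] ptr=8 lookahead=) remaining=[) + num $]
Step 20: shift ). Stack=[E + T / ( E )] ptr=9 lookahead=+ remaining=[+ num $]
Step 21: reduce F->( E ). Stack=[E + T / F] ptr=9 lookahead=+ remaining=[+ num $]
Step 22: reduce T->T / F. Stack=[E + T] ptr=9 lookahead=+ remaining=[+ num $]
Step 23: reduce E->E + T. Stack=[E] ptr=9 lookahead=+ remaining=[+ num $]
Step 24: shift +. Stack=[E +] ptr=10 lookahead=num remaining=[num $]
Step 25: shift num. Stack=[E + num] ptr=11 lookahead=$ remaining=[$]
Step 26: reduce F->num. Stack=[E + F] ptr=11 lookahead=$ remaining=[$]
Step 27: reduce T->F. Stack=[E + T] ptr=11 lookahead=$ remaining=[$]
Step 28: reduce E->E + T. Stack=[E] ptr=11 lookahead=$ remaining=[$]
Step 29: accept. Stack=[E] ptr=11 lookahead=$ remaining=[$]

Answer: 29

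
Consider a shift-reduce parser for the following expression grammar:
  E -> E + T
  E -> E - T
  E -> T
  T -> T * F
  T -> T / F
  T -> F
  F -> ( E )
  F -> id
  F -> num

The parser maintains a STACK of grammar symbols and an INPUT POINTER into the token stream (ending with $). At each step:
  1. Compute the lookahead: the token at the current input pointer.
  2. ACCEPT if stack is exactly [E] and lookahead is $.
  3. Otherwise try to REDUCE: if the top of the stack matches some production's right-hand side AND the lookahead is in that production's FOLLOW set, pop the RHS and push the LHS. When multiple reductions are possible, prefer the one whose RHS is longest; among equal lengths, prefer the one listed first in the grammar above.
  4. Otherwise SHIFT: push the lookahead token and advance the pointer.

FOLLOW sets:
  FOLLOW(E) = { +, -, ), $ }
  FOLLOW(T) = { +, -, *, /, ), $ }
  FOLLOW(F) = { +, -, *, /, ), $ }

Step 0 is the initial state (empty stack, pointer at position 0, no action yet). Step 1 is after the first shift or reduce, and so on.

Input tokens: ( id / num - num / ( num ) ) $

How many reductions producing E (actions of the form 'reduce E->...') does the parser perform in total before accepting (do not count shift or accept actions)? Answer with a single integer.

Step 1: shift (. Stack=[(] ptr=1 lookahead=id remaining=[id / num - num / ( num ) ) $]
Step 2: shift id. Stack=[( id] ptr=2 lookahead=/ remaining=[/ num - num / ( num ) ) $]
Step 3: reduce F->id. Stack=[( F] ptr=2 lookahead=/ remaining=[/ num - num / ( num ) ) $]
Step 4: reduce T->F. Stack=[( T] ptr=2 lookahead=/ remaining=[/ num - num / ( num ) ) $]
Step 5: shift /. Stack=[( T /] ptr=3 lookahead=num remaining=[num - num / ( num ) ) $]
Step 6: shift num. Stack=[( T / num] ptr=4 lookahead=- remaining=[- num / ( num ) ) $]
Step 7: reduce F->num. Stack=[( T / F] ptr=4 lookahead=- remaining=[- num / ( num ) ) $]
Step 8: reduce T->T / F. Stack=[( T] ptr=4 lookahead=- remaining=[- num / ( num ) ) $]
Step 9: reduce E->T. Stack=[( E] ptr=4 lookahead=- remaining=[- num / ( num ) ) $]
Step 10: shift -. Stack=[( E -] ptr=5 lookahead=num remaining=[num / ( num ) ) $]
Step 11: shift num. Stack=[( E - num] ptr=6 lookahead=/ remaining=[/ ( num ) ) $]
Step 12: reduce F->num. Stack=[( E - F] ptr=6 lookahead=/ remaining=[/ ( num ) ) $]
Step 13: reduce T->F. Stack=[( E - T] ptr=6 lookahead=/ remaining=[/ ( num ) ) $]
Step 14: shift /. Stack=[( E - T /] ptr=7 lookahead=( remaining=[( num ) ) $]
Step 15: shift (. Stack=[( E - T / (] ptr=8 lookahead=num remaining=[num ) ) $]
Step 16: shift num. Stack=[( E - T / ( num] ptr=9 lookahead=) remaining=[) ) $]
Step 17: reduce F->num. Stack=[( E - T / ( F] ptr=9 lookahead=) remaining=[) ) $]
Step 18: reduce T->F. Stack=[( E - T / ( T] ptr=9 lookahead=) remaining=[) ) $]
Step 19: reduce E->T. Stack=[( E - T / ( E] ptr=9 lookahead=) remaining=[) ) $]
Step 20: shift ). Stack=[( E - T / ( E )] ptr=10 lookahead=) remaining=[) $]
Step 21: reduce F->( E ). Stack=[( E - T / F] ptr=10 lookahead=) remaining=[) $]
Step 22: reduce T->T / F. Stack=[( E - T] ptr=10 lookahead=) remaining=[) $]
Step 23: reduce E->E - T. Stack=[( E] ptr=10 lookahead=) remaining=[) $]
Step 24: shift ). Stack=[( E )] ptr=11 lookahead=$ remaining=[$]
Step 25: reduce F->( E ). Stack=[F] ptr=11 lookahead=$ remaining=[$]
Step 26: reduce T->F. Stack=[T] ptr=11 lookahead=$ remaining=[$]
Step 27: reduce E->T. Stack=[E] ptr=11 lookahead=$ remaining=[$]
Step 28: accept. Stack=[E] ptr=11 lookahead=$ remaining=[$]

Answer: 4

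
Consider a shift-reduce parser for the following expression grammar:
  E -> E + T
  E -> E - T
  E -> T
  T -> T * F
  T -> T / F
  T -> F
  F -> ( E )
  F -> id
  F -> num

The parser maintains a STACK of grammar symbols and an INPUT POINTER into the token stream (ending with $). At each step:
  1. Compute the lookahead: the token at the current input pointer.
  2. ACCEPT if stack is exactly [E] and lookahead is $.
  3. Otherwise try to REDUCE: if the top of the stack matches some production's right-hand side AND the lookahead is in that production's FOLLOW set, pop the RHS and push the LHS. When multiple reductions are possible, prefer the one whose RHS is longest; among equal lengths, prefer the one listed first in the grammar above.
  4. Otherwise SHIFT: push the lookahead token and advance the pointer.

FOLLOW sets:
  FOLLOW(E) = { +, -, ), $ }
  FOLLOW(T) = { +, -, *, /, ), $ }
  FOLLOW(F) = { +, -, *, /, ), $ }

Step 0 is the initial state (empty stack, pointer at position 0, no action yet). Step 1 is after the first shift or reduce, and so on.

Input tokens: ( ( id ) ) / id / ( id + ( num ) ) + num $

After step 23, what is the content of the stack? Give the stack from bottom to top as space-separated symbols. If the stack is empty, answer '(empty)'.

Answer: T / ( E

Derivation:
Step 1: shift (. Stack=[(] ptr=1 lookahead=( remaining=[( id ) ) / id / ( id + ( num ) ) + num $]
Step 2: shift (. Stack=[( (] ptr=2 lookahead=id remaining=[id ) ) / id / ( id + ( num ) ) + num $]
Step 3: shift id. Stack=[( ( id] ptr=3 lookahead=) remaining=[) ) / id / ( id + ( num ) ) + num $]
Step 4: reduce F->id. Stack=[( ( F] ptr=3 lookahead=) remaining=[) ) / id / ( id + ( num ) ) + num $]
Step 5: reduce T->F. Stack=[( ( T] ptr=3 lookahead=) remaining=[) ) / id / ( id + ( num ) ) + num $]
Step 6: reduce E->T. Stack=[( ( E] ptr=3 lookahead=) remaining=[) ) / id / ( id + ( num ) ) + num $]
Step 7: shift ). Stack=[( ( E )] ptr=4 lookahead=) remaining=[) / id / ( id + ( num ) ) + num $]
Step 8: reduce F->( E ). Stack=[( F] ptr=4 lookahead=) remaining=[) / id / ( id + ( num ) ) + num $]
Step 9: reduce T->F. Stack=[( T] ptr=4 lookahead=) remaining=[) / id / ( id + ( num ) ) + num $]
Step 10: reduce E->T. Stack=[( E] ptr=4 lookahead=) remaining=[) / id / ( id + ( num ) ) + num $]
Step 11: shift ). Stack=[( E )] ptr=5 lookahead=/ remaining=[/ id / ( id + ( num ) ) + num $]
Step 12: reduce F->( E ). Stack=[F] ptr=5 lookahead=/ remaining=[/ id / ( id + ( num ) ) + num $]
Step 13: reduce T->F. Stack=[T] ptr=5 lookahead=/ remaining=[/ id / ( id + ( num ) ) + num $]
Step 14: shift /. Stack=[T /] ptr=6 lookahead=id remaining=[id / ( id + ( num ) ) + num $]
Step 15: shift id. Stack=[T / id] ptr=7 lookahead=/ remaining=[/ ( id + ( num ) ) + num $]
Step 16: reduce F->id. Stack=[T / F] ptr=7 lookahead=/ remaining=[/ ( id + ( num ) ) + num $]
Step 17: reduce T->T / F. Stack=[T] ptr=7 lookahead=/ remaining=[/ ( id + ( num ) ) + num $]
Step 18: shift /. Stack=[T /] ptr=8 lookahead=( remaining=[( id + ( num ) ) + num $]
Step 19: shift (. Stack=[T / (] ptr=9 lookahead=id remaining=[id + ( num ) ) + num $]
Step 20: shift id. Stack=[T / ( id] ptr=10 lookahead=+ remaining=[+ ( num ) ) + num $]
Step 21: reduce F->id. Stack=[T / ( F] ptr=10 lookahead=+ remaining=[+ ( num ) ) + num $]
Step 22: reduce T->F. Stack=[T / ( T] ptr=10 lookahead=+ remaining=[+ ( num ) ) + num $]
Step 23: reduce E->T. Stack=[T / ( E] ptr=10 lookahead=+ remaining=[+ ( num ) ) + num $]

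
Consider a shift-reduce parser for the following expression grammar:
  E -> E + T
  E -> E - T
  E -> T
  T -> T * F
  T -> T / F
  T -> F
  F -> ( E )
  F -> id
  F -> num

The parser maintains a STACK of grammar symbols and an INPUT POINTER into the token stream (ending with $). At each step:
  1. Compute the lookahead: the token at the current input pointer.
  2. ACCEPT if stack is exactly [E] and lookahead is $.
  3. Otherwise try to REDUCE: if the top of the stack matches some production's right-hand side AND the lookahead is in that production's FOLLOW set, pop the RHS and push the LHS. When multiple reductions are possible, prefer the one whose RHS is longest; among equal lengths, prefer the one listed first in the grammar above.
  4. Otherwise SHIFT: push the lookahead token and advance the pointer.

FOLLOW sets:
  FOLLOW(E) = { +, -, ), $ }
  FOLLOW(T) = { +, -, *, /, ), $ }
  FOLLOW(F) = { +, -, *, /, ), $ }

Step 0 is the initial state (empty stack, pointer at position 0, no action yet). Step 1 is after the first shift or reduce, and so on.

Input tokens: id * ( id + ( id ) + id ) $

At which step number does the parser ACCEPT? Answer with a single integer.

Step 1: shift id. Stack=[id] ptr=1 lookahead=* remaining=[* ( id + ( id ) + id ) $]
Step 2: reduce F->id. Stack=[F] ptr=1 lookahead=* remaining=[* ( id + ( id ) + id ) $]
Step 3: reduce T->F. Stack=[T] ptr=1 lookahead=* remaining=[* ( id + ( id ) + id ) $]
Step 4: shift *. Stack=[T *] ptr=2 lookahead=( remaining=[( id + ( id ) + id ) $]
Step 5: shift (. Stack=[T * (] ptr=3 lookahead=id remaining=[id + ( id ) + id ) $]
Step 6: shift id. Stack=[T * ( id] ptr=4 lookahead=+ remaining=[+ ( id ) + id ) $]
Step 7: reduce F->id. Stack=[T * ( F] ptr=4 lookahead=+ remaining=[+ ( id ) + id ) $]
Step 8: reduce T->F. Stack=[T * ( T] ptr=4 lookahead=+ remaining=[+ ( id ) + id ) $]
Step 9: reduce E->T. Stack=[T * ( E] ptr=4 lookahead=+ remaining=[+ ( id ) + id ) $]
Step 10: shift +. Stack=[T * ( E +] ptr=5 lookahead=( remaining=[( id ) + id ) $]
Step 11: shift (. Stack=[T * ( E + (] ptr=6 lookahead=id remaining=[id ) + id ) $]
Step 12: shift id. Stack=[T * ( E + ( id] ptr=7 lookahead=) remaining=[) + id ) $]
Step 13: reduce F->id. Stack=[T * ( E + ( F] ptr=7 lookahead=) remaining=[) + id ) $]
Step 14: reduce T->F. Stack=[T * ( E + ( T] ptr=7 lookahead=) remaining=[) + id ) $]
Step 15: reduce E->T. Stack=[T * ( E + ( E] ptr=7 lookahead=) remaining=[) + id ) $]
Step 16: shift ). Stack=[T * ( E + ( E )] ptr=8 lookahead=+ remaining=[+ id ) $]
Step 17: reduce F->( E ). Stack=[T * ( E + F] ptr=8 lookahead=+ remaining=[+ id ) $]
Step 18: reduce T->F. Stack=[T * ( E + T] ptr=8 lookahead=+ remaining=[+ id ) $]
Step 19: reduce E->E + T. Stack=[T * ( E] ptr=8 lookahead=+ remaining=[+ id ) $]
Step 20: shift +. Stack=[T * ( E +] ptr=9 lookahead=id remaining=[id ) $]
Step 21: shift id. Stack=[T * ( E + id] ptr=10 lookahead=) remaining=[) $]
Step 22: reduce F->id. Stack=[T * ( E + F] ptr=10 lookahead=) remaining=[) $]
Step 23: reduce T->F. Stack=[T * ( E + T] ptr=10 lookahead=) remaining=[) $]
Step 24: reduce E->E + T. Stack=[T * ( E] ptr=10 lookahead=) remaining=[) $]
Step 25: shift ). Stack=[T * ( E )] ptr=11 lookahead=$ remaining=[$]
Step 26: reduce F->( E ). Stack=[T * F] ptr=11 lookahead=$ remaining=[$]
Step 27: reduce T->T * F. Stack=[T] ptr=11 lookahead=$ remaining=[$]
Step 28: reduce E->T. Stack=[E] ptr=11 lookahead=$ remaining=[$]
Step 29: accept. Stack=[E] ptr=11 lookahead=$ remaining=[$]

Answer: 29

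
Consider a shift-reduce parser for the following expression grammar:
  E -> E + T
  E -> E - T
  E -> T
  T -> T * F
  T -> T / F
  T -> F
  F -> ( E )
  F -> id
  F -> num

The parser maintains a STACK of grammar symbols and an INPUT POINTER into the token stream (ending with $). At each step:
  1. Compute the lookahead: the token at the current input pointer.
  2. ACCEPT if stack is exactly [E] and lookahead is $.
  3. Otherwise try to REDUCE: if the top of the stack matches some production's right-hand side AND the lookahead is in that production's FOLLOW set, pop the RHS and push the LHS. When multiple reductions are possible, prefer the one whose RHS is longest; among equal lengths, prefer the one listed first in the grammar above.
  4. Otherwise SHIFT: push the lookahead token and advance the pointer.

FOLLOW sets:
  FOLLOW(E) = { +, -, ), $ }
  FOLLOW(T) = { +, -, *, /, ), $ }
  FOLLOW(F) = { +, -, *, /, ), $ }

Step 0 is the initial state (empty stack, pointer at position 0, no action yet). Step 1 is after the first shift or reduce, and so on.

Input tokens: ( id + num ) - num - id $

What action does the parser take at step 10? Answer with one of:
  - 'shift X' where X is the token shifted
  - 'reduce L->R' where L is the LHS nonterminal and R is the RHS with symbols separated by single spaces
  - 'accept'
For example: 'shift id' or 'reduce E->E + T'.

Answer: reduce E->E + T

Derivation:
Step 1: shift (. Stack=[(] ptr=1 lookahead=id remaining=[id + num ) - num - id $]
Step 2: shift id. Stack=[( id] ptr=2 lookahead=+ remaining=[+ num ) - num - id $]
Step 3: reduce F->id. Stack=[( F] ptr=2 lookahead=+ remaining=[+ num ) - num - id $]
Step 4: reduce T->F. Stack=[( T] ptr=2 lookahead=+ remaining=[+ num ) - num - id $]
Step 5: reduce E->T. Stack=[( E] ptr=2 lookahead=+ remaining=[+ num ) - num - id $]
Step 6: shift +. Stack=[( E +] ptr=3 lookahead=num remaining=[num ) - num - id $]
Step 7: shift num. Stack=[( E + num] ptr=4 lookahead=) remaining=[) - num - id $]
Step 8: reduce F->num. Stack=[( E + F] ptr=4 lookahead=) remaining=[) - num - id $]
Step 9: reduce T->F. Stack=[( E + T] ptr=4 lookahead=) remaining=[) - num - id $]
Step 10: reduce E->E + T. Stack=[( E] ptr=4 lookahead=) remaining=[) - num - id $]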